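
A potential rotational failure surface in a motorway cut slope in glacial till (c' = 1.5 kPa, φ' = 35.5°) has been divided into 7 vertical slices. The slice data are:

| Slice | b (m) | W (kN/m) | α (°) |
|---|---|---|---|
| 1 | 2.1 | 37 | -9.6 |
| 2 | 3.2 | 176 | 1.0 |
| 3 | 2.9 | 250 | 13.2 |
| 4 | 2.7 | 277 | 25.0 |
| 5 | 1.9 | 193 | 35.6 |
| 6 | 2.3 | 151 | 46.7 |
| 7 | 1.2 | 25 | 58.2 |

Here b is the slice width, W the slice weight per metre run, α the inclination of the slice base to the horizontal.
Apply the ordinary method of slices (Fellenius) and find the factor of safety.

FS = 1.76

Ordinary method of slices: FS = Σ[c'·Δl_i + (W_i cosα_i)·tanφ'] / Σ W_i sinα_i, with Δl_i = b_i / cosα_i.
Slice 1: Δl = 2.1/cos(-9.6°) = 2.130 m; N'_1 = 37·cos(-9.6°) = 36.5; c'Δl = 3.19; W sinα = -6.2
Slice 2: Δl = 3.2/cos1.0° = 3.200 m; N'_2 = 176·cos1.0° = 176.0; c'Δl = 4.80; W sinα = 3.1
Slice 3: Δl = 2.9/cos13.2° = 2.979 m; N'_3 = 250·cos13.2° = 243.4; c'Δl = 4.47; W sinα = 57.1
Slice 4: Δl = 2.7/cos25.0° = 2.979 m; N'_4 = 277·cos25.0° = 251.0; c'Δl = 4.47; W sinα = 117.1
Slice 5: Δl = 1.9/cos35.6° = 2.337 m; N'_5 = 193·cos35.6° = 156.9; c'Δl = 3.51; W sinα = 112.3
Slice 6: Δl = 2.3/cos46.7° = 3.354 m; N'_6 = 151·cos46.7° = 103.6; c'Δl = 5.03; W sinα = 109.9
Slice 7: Δl = 1.2/cos58.2° = 2.277 m; N'_7 = 25·cos58.2° = 13.2; c'Δl = 3.42; W sinα = 21.2
Σc'Δl = 28.9 kN/m; ΣN' = 980.6 kN/m; ΣW sinα = 414.5 kN/m
Resisting = 28.9 + 980.6·tan35.5° = 28.9 + 699.4 = 728.3 kN/m
FS = 728.3 / 414.5 = 1.757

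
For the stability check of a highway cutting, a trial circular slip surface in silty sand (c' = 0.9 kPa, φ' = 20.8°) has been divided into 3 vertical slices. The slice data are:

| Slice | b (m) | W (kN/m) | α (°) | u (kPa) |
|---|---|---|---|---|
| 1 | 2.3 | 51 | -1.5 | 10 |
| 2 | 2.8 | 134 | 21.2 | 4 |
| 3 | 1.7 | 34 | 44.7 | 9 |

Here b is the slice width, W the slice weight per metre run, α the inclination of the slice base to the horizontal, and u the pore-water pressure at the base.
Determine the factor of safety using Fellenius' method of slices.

FS = 0.87

Ordinary method of slices: FS = Σ[c'·Δl_i + (W_i cosα_i − u_i·Δl_i)·tanφ'] / Σ W_i sinα_i, with Δl_i = b_i / cosα_i.
Slice 1: Δl = 2.3/cos(-1.5°) = 2.301 m; N'_1 = 51·cos(-1.5°) − 10·2.301 = 28.0; c'Δl = 2.07; W sinα = -1.3
Slice 2: Δl = 2.8/cos21.2° = 3.003 m; N'_2 = 134·cos21.2° − 4·3.003 = 112.9; c'Δl = 2.70; W sinα = 48.5
Slice 3: Δl = 1.7/cos44.7° = 2.392 m; N'_3 = 34·cos44.7° − 9·2.392 = 2.6; c'Δl = 2.15; W sinα = 23.9
Σc'Δl = 6.9 kN/m; ΣN' = 143.5 kN/m; ΣW sinα = 71.0 kN/m
Resisting = 6.9 + 143.5·tan20.8° = 6.9 + 54.5 = 61.5 kN/m
FS = 61.5 / 71.0 = 0.865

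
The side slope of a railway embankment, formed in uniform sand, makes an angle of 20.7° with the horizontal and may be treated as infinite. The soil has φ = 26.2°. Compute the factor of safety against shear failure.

For a dry cohesionless infinite slope the factor of safety is FS = tanφ / tanβ.
FS = tan26.2° / tan20.7° = 0.4921 / 0.3779 = 1.302

FS = 1.30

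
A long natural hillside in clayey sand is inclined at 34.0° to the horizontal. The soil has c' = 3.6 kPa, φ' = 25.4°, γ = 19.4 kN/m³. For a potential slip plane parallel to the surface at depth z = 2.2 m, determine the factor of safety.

FS = 0.89

For an infinite slope with a slip plane parallel to the surface (no pore pressure): FS = [c' + γz cos²β tanφ'] / [γz sinβ cosβ].
γz = 19.4·2.2 = 42.68 kN/m²
Numerator = 3.6 + 42.68·cos²34.0°·tan25.4° = 3.6 + 42.68·0.6873·0.4748 = 17.529 kPa
Denominator = 42.68·sin34.0°·cos34.0° = 42.68·0.5592·0.8290 = 19.786 kPa
FS = 17.529 / 19.786 = 0.886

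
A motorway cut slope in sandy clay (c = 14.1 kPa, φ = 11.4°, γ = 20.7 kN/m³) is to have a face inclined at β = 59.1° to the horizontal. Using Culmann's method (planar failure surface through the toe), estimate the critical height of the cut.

Culmann's analysis gives the critical failure plane at α_cr = (β + φ)/2 = (59.1 + 11.4)/2 = 35.2°, and the critical height
H_c = (4c/γ) · sinβ cosφ / [1 − cos(β − φ)]
    = (4·14.1/20.7) · sin59.1°·cos11.4° / [1 − cos(47.7°)]
    = 2.725 · 0.8581·0.9803 / [1 − 0.6730]
    = 2.725 · 0.8411 / 0.3270
    = 7.01 m

H_c = 7.01 m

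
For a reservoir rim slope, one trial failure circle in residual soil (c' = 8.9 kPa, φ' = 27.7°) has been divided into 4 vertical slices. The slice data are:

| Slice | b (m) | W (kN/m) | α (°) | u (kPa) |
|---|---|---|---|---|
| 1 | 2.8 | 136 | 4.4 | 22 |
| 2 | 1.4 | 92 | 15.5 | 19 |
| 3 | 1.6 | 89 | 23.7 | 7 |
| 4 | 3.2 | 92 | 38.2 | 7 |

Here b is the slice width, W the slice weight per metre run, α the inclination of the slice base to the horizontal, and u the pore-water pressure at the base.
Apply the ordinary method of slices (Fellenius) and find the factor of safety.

Ordinary method of slices: FS = Σ[c'·Δl_i + (W_i cosα_i − u_i·Δl_i)·tanφ'] / Σ W_i sinα_i, with Δl_i = b_i / cosα_i.
Slice 1: Δl = 2.8/cos4.4° = 2.808 m; N'_1 = 136·cos4.4° − 22·2.808 = 73.8; c'Δl = 24.99; W sinα = 10.4
Slice 2: Δl = 1.4/cos15.5° = 1.453 m; N'_2 = 92·cos15.5° − 19·1.453 = 61.1; c'Δl = 12.93; W sinα = 24.6
Slice 3: Δl = 1.6/cos23.7° = 1.747 m; N'_3 = 89·cos23.7° − 7·1.747 = 69.3; c'Δl = 15.55; W sinα = 35.8
Slice 4: Δl = 3.2/cos38.2° = 4.072 m; N'_4 = 92·cos38.2° − 7·4.072 = 43.8; c'Δl = 36.24; W sinα = 56.9
Σc'Δl = 89.7 kN/m; ΣN' = 247.9 kN/m; ΣW sinα = 127.7 kN/m
Resisting = 89.7 + 247.9·tan27.7° = 89.7 + 130.2 = 219.9 kN/m
FS = 219.9 / 127.7 = 1.722

FS = 1.72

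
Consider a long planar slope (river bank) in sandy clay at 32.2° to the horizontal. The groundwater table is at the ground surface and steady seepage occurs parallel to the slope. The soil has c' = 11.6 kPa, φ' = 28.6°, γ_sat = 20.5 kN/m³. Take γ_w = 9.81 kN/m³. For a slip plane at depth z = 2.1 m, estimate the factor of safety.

FS = 1.05

With seepage parallel to the slope and the water table at the surface, the effective normal stress on the slip plane uses the buoyant unit weight γ' = γ_sat − γ_w while the driving shear stress uses γ_sat:
FS = [c' + γ' z cos²β tanφ'] / [γ_sat z sinβ cosβ]
γ' = 20.5 − 9.81 = 10.69 kN/m³
Numerator = 11.6 + 10.69·2.1·cos²32.2°·tan28.6° = 11.6 + 10.69·2.1·0.7160·0.5452 = 20.364 kPa
Denominator = 20.5·2.1·sin32.2°·cos32.2° = 20.5·2.1·0.5329·0.8462 = 19.412 kPa
FS = 20.364 / 19.412 = 1.049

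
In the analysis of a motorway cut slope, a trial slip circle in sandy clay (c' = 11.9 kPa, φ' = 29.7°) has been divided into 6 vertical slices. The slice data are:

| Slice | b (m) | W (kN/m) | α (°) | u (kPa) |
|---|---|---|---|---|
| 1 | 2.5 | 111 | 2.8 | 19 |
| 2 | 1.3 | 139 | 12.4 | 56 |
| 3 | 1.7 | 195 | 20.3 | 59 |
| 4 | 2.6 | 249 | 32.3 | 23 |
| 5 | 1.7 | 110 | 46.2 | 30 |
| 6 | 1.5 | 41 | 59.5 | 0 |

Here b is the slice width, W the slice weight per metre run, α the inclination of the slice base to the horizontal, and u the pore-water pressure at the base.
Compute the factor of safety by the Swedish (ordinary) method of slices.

Ordinary method of slices: FS = Σ[c'·Δl_i + (W_i cosα_i − u_i·Δl_i)·tanφ'] / Σ W_i sinα_i, with Δl_i = b_i / cosα_i.
Slice 1: Δl = 2.5/cos2.8° = 2.503 m; N'_1 = 111·cos2.8° − 19·2.503 = 63.3; c'Δl = 29.79; W sinα = 5.4
Slice 2: Δl = 1.3/cos12.4° = 1.331 m; N'_2 = 139·cos12.4° − 56·1.331 = 61.2; c'Δl = 15.84; W sinα = 29.8
Slice 3: Δl = 1.7/cos20.3° = 1.813 m; N'_3 = 195·cos20.3° − 59·1.813 = 75.9; c'Δl = 21.57; W sinα = 67.7
Slice 4: Δl = 2.6/cos32.3° = 3.076 m; N'_4 = 249·cos32.3° − 23·3.076 = 139.7; c'Δl = 36.60; W sinα = 133.1
Slice 5: Δl = 1.7/cos46.2° = 2.456 m; N'_5 = 110·cos46.2° − 30·2.456 = 2.5; c'Δl = 29.23; W sinα = 79.4
Slice 6: Δl = 1.5/cos59.5° = 2.955 m; N'_6 = 41·cos59.5° − 0·2.955 = 20.8; c'Δl = 35.17; W sinα = 35.3
Σc'Δl = 168.2 kN/m; ΣN' = 363.5 kN/m; ΣW sinα = 350.7 kN/m
Resisting = 168.2 + 363.5·tan29.7° = 168.2 + 207.3 = 375.5 kN/m
FS = 375.5 / 350.7 = 1.071

FS = 1.07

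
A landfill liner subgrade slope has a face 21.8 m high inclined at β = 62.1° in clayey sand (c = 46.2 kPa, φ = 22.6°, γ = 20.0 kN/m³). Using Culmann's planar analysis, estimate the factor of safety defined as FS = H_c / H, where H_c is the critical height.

H_c = (4c/γ) · sinβ cosφ / [1 − cos(β − φ)]
    = (4·46.2/20.0) · sin62.1°·cos22.6° / [1 − cos39.5°]
    = 9.240 · 0.8159 / 0.2284 = 33.01 m
FS = H_c / H = 33.01 / 21.8 = 1.514

FS = 1.51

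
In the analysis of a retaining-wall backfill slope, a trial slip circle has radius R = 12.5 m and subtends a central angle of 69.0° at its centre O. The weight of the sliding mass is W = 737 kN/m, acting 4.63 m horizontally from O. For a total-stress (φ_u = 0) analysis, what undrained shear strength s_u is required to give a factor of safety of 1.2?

s_u = 21.8 kPa

FS = s_u·L_a·R / (W·d), so s_u = FS·W·d / (L_a·R).
Arc length L_a = R·θ = 12.5·(69.0°·π/180) = 12.5·1.2043 = 15.05 m
s_u = 1.2·737·4.63 / (15.05·12.5) = 4094.8 / 188.17 = 21.76 kPa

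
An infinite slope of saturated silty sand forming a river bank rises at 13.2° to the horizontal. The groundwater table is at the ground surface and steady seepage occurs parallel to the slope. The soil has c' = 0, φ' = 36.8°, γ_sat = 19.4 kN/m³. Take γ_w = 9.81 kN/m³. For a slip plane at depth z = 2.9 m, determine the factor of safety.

With seepage parallel to the slope and the water table at the surface, the effective normal stress on the slip plane uses the buoyant unit weight γ' = γ_sat − γ_w while the driving shear stress uses γ_sat:
FS = [c' + γ' z cos²β tanφ'] / [γ_sat z sinβ cosβ]
(For c' = 0 this reduces to FS = (γ'/γ_sat)·tanφ'/tanβ.)
γ' = 19.4 − 9.81 = 9.59 kN/m³
Numerator = 0.0 + 9.59·2.9·cos²13.2°·tan36.8° = 0.0 + 9.59·2.9·0.9479·0.7481 = 19.720 kPa
Denominator = 19.4·2.9·sin13.2°·cos13.2° = 19.4·2.9·0.2284·0.9736 = 12.508 kPa
FS = 19.720 / 12.508 = 1.577

FS = 1.58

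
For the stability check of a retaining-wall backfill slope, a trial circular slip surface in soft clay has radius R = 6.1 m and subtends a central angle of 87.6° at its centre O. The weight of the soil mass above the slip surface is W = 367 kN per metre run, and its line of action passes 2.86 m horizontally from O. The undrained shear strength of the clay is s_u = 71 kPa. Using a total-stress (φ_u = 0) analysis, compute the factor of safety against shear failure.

FS = 3.85

Taking moments about the centre O, the resisting moment is provided by the undrained shear strength acting along the arc:
Arc length L_a = R·θ = 6.1·(87.6°·π/180) = 6.1·1.5289 = 9.33 m
M_R = s_u·L_a·R = 71·9.33·6.1 = 4039.2 kN·m/m
M_D = W·d = 367·2.86 = 1049.6 kN·m/m
FS = M_R / M_D = 4039.2 / 1049.6 = 3.848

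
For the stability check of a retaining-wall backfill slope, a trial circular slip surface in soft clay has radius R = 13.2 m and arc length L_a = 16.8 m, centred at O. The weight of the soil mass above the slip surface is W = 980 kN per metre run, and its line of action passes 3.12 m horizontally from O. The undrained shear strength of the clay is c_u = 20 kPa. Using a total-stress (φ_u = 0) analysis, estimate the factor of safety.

FS = 1.45

Taking moments about the centre O, the resisting moment is provided by the undrained shear strength acting along the arc:
M_R = c_u·L_a·R = 20·16.80·13.2 = 4435.2 kN·m/m
M_D = W·d = 980·3.12 = 3057.6 kN·m/m
FS = M_R / M_D = 4435.2 / 3057.6 = 1.451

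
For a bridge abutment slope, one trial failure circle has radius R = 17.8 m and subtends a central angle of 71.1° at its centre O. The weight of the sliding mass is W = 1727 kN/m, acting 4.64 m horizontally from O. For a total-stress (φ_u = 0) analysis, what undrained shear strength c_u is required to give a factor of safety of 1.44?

c_u = 29.3 kPa

FS = c_u·L_a·R / (W·d), so c_u = FS·W·d / (L_a·R).
Arc length L_a = R·θ = 17.8·(71.1°·π/180) = 17.8·1.2409 = 22.09 m
c_u = 1.44·1727·4.64 / (22.09·17.8) = 11539.1 / 393.18 = 29.35 kPa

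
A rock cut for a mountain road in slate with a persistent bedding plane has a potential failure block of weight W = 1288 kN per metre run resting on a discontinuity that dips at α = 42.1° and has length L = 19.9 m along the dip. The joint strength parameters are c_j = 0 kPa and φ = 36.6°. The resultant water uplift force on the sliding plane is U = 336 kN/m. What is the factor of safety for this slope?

FS = 0.53

Resolving the block weight along and normal to the plane and applying the Mohr–Coulomb strength on the joint:
N' = W cosα − U = 1288·cos42.1° − 336 = 619.7 kN/m
Driving force T = W sinα = 1288·sin42.1° = 863.5 kN/m
Resisting force R = c_j·L + N'·tanφ = 0·19.9 + 619.7·tan36.6° = 0.0 + 460.2 = 460.2 kN/m
FS = R / T = 460.2 / 863.5 = 0.533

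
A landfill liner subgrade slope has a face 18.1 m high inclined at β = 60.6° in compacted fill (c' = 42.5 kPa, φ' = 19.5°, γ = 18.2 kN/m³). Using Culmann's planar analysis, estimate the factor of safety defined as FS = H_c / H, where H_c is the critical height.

H_c = (4c'/γ) · sinβ cosφ' / [1 − cos(β − φ')]
    = (4·42.5/18.2) · sin60.6°·cos19.5° / [1 − cos41.1°]
    = 9.341 · 0.8212 / 0.2464 = 31.13 m
FS = H_c / H = 31.13 / 18.1 = 1.720

FS = 1.72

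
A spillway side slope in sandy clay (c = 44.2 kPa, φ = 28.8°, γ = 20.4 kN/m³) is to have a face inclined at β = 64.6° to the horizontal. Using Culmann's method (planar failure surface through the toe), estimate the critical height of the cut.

H_c = 36.31 m

Culmann's analysis gives the critical failure plane at α_cr = (β + φ)/2 = (64.6 + 28.8)/2 = 46.7°, and the critical height
H_c = (4c/γ) · sinβ cosφ / [1 − cos(β − φ)]
    = (4·44.2/20.4) · sin64.6°·cos28.8° / [1 − cos(35.8°)]
    = 8.667 · 0.9033·0.8763 / [1 − 0.8111]
    = 8.667 · 0.7916 / 0.1889
    = 36.31 m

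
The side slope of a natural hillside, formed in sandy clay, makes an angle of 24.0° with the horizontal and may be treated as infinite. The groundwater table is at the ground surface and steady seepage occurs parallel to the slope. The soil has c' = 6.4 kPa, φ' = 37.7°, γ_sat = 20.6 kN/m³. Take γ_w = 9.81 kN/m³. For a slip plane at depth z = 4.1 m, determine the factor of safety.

FS = 1.11

With seepage parallel to the slope and the water table at the surface, the effective normal stress on the slip plane uses the buoyant unit weight γ' = γ_sat − γ_w while the driving shear stress uses γ_sat:
FS = [c' + γ' z cos²β tanφ'] / [γ_sat z sinβ cosβ]
γ' = 20.6 − 9.81 = 10.79 kN/m³
Numerator = 6.4 + 10.79·4.1·cos²24.0°·tan37.7° = 6.4 + 10.79·4.1·0.8346·0.7729 = 34.935 kPa
Denominator = 20.6·4.1·sin24.0°·cos24.0° = 20.6·4.1·0.4067·0.9135 = 31.383 kPa
FS = 34.935 / 31.383 = 1.113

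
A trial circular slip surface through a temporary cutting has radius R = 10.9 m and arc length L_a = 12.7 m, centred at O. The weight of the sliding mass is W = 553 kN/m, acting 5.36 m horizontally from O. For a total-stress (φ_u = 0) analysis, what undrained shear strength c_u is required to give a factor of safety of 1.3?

FS = c_u·L_a·R / (W·d), so c_u = FS·W·d / (L_a·R).
c_u = 1.3·553·5.36 / (12.70·10.9) = 3853.3 / 138.43 = 27.84 kPa

c_u = 27.8 kPa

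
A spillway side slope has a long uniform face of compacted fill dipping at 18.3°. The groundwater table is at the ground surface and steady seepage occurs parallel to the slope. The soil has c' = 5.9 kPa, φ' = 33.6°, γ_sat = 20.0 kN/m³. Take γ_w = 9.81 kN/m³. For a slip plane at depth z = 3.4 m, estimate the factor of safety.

FS = 1.31

With seepage parallel to the slope and the water table at the surface, the effective normal stress on the slip plane uses the buoyant unit weight γ' = γ_sat − γ_w while the driving shear stress uses γ_sat:
FS = [c' + γ' z cos²β tanφ'] / [γ_sat z sinβ cosβ]
γ' = 20.0 − 9.81 = 10.19 kN/m³
Numerator = 5.9 + 10.19·3.4·cos²18.3°·tan33.6° = 5.9 + 10.19·3.4·0.9014·0.6644 = 26.649 kPa
Denominator = 20.0·3.4·sin18.3°·cos18.3° = 20.0·3.4·0.3140·0.9494 = 20.272 kPa
FS = 26.649 / 20.272 = 1.315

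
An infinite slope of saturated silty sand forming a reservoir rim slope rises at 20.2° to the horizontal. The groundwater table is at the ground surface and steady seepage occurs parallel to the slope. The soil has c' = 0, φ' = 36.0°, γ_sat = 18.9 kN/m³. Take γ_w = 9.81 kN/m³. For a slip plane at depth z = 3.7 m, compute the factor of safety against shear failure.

FS = 0.95

With seepage parallel to the slope and the water table at the surface, the effective normal stress on the slip plane uses the buoyant unit weight γ' = γ_sat − γ_w while the driving shear stress uses γ_sat:
FS = [c' + γ' z cos²β tanφ'] / [γ_sat z sinβ cosβ]
(For c' = 0 this reduces to FS = (γ'/γ_sat)·tanφ'/tanβ.)
γ' = 18.9 − 9.81 = 9.09 kN/m³
Numerator = 0.0 + 9.09·3.7·cos²20.2°·tan36.0° = 0.0 + 9.09·3.7·0.8808·0.7265 = 21.522 kPa
Denominator = 18.9·3.7·sin20.2°·cos20.2° = 18.9·3.7·0.3453·0.9385 = 22.662 kPa
FS = 21.522 / 22.662 = 0.950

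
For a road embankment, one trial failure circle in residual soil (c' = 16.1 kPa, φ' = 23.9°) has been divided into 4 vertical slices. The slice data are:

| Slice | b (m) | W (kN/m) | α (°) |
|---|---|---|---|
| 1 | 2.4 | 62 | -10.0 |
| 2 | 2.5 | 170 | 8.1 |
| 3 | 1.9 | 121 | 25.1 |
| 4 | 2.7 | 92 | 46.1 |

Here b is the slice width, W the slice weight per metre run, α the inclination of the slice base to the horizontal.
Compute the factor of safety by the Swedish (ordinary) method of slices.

FS = 2.71

Ordinary method of slices: FS = Σ[c'·Δl_i + (W_i cosα_i)·tanφ'] / Σ W_i sinα_i, with Δl_i = b_i / cosα_i.
Slice 1: Δl = 2.4/cos(-10.0°) = 2.437 m; N'_1 = 62·cos(-10.0°) = 61.1; c'Δl = 39.24; W sinα = -10.8
Slice 2: Δl = 2.5/cos8.1° = 2.525 m; N'_2 = 170·cos8.1° = 168.3; c'Δl = 40.66; W sinα = 24.0
Slice 3: Δl = 1.9/cos25.1° = 2.098 m; N'_3 = 121·cos25.1° = 109.6; c'Δl = 33.78; W sinα = 51.3
Slice 4: Δl = 2.7/cos46.1° = 3.894 m; N'_4 = 92·cos46.1° = 63.8; c'Δl = 62.69; W sinα = 66.3
Σc'Δl = 176.4 kN/m; ΣN' = 402.7 kN/m; ΣW sinα = 130.8 kN/m
Resisting = 176.4 + 402.7·tan23.9° = 176.4 + 178.5 = 354.8 kN/m
FS = 354.8 / 130.8 = 2.713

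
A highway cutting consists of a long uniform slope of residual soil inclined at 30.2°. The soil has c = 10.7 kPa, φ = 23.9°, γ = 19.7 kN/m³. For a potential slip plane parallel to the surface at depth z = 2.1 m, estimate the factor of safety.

FS = 1.36

For an infinite slope with a slip plane parallel to the surface (no pore pressure): FS = [c + γz cos²β tanφ] / [γz sinβ cosβ].
γz = 19.7·2.1 = 41.37 kN/m²
Numerator = 10.7 + 41.37·cos²30.2°·tan23.9° = 10.7 + 41.37·0.7470·0.4431 = 24.394 kPa
Denominator = 41.37·sin30.2°·cos30.2° = 41.37·0.5030·0.8643 = 17.986 kPa
FS = 24.394 / 17.986 = 1.356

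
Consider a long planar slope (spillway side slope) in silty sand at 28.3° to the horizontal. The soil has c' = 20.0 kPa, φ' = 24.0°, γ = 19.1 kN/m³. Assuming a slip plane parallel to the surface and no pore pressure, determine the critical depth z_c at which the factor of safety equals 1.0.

Setting FS = 1.00 in FS = [c' + γz cos²β tanφ'] / [γz sinβ cosβ] and solving for z:
z = c' / [γ cosβ (FS·sinβ − cosβ·tanφ')]
  = 20.0 / [19.1·cos28.3°·(1.00·sin28.3° − cos28.3°·tan24.0°)]
  = 20.0 / [19.1·0.8805·(1.00·0.4741 − 0.8805·0.4452)]
  = 20.0 / 1.3803 = 14.490 m

z_c = 14.49 m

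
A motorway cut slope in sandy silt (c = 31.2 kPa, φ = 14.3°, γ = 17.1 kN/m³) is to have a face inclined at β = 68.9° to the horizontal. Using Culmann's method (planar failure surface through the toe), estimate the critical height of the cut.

Culmann's analysis gives the critical failure plane at α_cr = (β + φ)/2 = (68.9 + 14.3)/2 = 41.6°, and the critical height
H_c = (4c/γ) · sinβ cosφ / [1 − cos(β − φ)]
    = (4·31.2/17.1) · sin68.9°·cos14.3° / [1 − cos(54.6°)]
    = 7.298 · 0.9330·0.9690 / [1 − 0.5793]
    = 7.298 · 0.9040 / 0.4207
    = 15.68 m

H_c = 15.68 m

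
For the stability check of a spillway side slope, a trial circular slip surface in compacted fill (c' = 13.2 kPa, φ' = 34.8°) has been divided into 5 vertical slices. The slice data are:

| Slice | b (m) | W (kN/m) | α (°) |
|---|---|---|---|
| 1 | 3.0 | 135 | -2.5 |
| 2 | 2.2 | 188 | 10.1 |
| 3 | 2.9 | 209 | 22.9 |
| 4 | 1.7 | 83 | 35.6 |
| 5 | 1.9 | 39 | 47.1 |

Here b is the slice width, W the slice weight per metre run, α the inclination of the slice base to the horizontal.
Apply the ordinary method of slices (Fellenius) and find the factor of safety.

FS = 3.22

Ordinary method of slices: FS = Σ[c'·Δl_i + (W_i cosα_i)·tanφ'] / Σ W_i sinα_i, with Δl_i = b_i / cosα_i.
Slice 1: Δl = 3.0/cos(-2.5°) = 3.003 m; N'_1 = 135·cos(-2.5°) = 134.9; c'Δl = 39.64; W sinα = -5.9
Slice 2: Δl = 2.2/cos10.1° = 2.235 m; N'_2 = 188·cos10.1° = 185.1; c'Δl = 29.50; W sinα = 33.0
Slice 3: Δl = 2.9/cos22.9° = 3.148 m; N'_3 = 209·cos22.9° = 192.5; c'Δl = 41.56; W sinα = 81.3
Slice 4: Δl = 1.7/cos35.6° = 2.091 m; N'_4 = 83·cos35.6° = 67.5; c'Δl = 27.60; W sinα = 48.3
Slice 5: Δl = 1.9/cos47.1° = 2.791 m; N'_5 = 39·cos47.1° = 26.5; c'Δl = 36.84; W sinα = 28.6
Σc'Δl = 175.1 kN/m; ΣN' = 606.5 kN/m; ΣW sinα = 185.3 kN/m
Resisting = 175.1 + 606.5·tan34.8° = 175.1 + 421.5 = 596.7 kN/m
FS = 596.7 / 185.3 = 3.220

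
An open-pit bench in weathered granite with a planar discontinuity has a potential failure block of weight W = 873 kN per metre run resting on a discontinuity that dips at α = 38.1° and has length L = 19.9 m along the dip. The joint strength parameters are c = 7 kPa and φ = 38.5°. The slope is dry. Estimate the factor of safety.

Resolving the block weight along and normal to the plane and applying the Mohr–Coulomb strength on the joint:
N' = W cosα = 873·cos38.1° = 687.0 kN/m
Driving force T = W sinα = 873·sin38.1° = 538.7 kN/m
Resisting force R = c·L + N'·tanφ = 7·19.9 + 687.0·tan38.5° = 139.3 + 546.5 = 685.8 kN/m
FS = R / T = 685.8 / 538.7 = 1.273

FS = 1.27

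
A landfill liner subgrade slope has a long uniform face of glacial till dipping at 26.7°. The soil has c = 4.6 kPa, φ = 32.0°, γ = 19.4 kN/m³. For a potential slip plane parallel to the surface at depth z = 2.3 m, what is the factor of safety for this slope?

FS = 1.50

For an infinite slope with a slip plane parallel to the surface (no pore pressure): FS = [c + γz cos²β tanφ] / [γz sinβ cosβ].
γz = 19.4·2.3 = 44.62 kN/m²
Numerator = 4.6 + 44.62·cos²26.7°·tan32.0° = 4.6 + 44.62·0.7981·0.6249 = 26.853 kPa
Denominator = 44.62·sin26.7°·cos26.7° = 44.62·0.4493·0.8934 = 17.911 kPa
FS = 26.853 / 17.911 = 1.499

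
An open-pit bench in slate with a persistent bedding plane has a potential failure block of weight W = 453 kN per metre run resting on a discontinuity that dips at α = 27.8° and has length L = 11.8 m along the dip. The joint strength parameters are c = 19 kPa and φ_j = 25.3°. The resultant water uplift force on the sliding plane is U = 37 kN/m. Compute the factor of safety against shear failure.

Resolving the block weight along and normal to the plane and applying the Mohr–Coulomb strength on the joint:
N' = W cosα − U = 453·cos27.8° − 37 = 363.7 kN/m
Driving force T = W sinα = 453·sin27.8° = 211.3 kN/m
Resisting force R = c·L + N'·tanφ_j = 19·11.8 + 363.7·tan25.3° = 224.2 + 171.9 = 396.1 kN/m
FS = R / T = 396.1 / 211.3 = 1.875

FS = 1.87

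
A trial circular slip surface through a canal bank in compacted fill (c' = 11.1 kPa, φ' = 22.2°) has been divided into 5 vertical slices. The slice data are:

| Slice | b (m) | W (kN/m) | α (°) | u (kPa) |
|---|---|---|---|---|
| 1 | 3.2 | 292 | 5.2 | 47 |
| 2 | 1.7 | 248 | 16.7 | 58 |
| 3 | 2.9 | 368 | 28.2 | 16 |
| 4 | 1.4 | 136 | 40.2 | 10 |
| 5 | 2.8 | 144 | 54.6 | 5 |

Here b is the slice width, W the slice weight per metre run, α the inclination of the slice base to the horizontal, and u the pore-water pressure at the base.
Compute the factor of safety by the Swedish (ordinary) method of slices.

FS = 0.94

Ordinary method of slices: FS = Σ[c'·Δl_i + (W_i cosα_i − u_i·Δl_i)·tanφ'] / Σ W_i sinα_i, with Δl_i = b_i / cosα_i.
Slice 1: Δl = 3.2/cos5.2° = 3.213 m; N'_1 = 292·cos5.2° − 47·3.213 = 139.8; c'Δl = 35.67; W sinα = 26.5
Slice 2: Δl = 1.7/cos16.7° = 1.775 m; N'_2 = 248·cos16.7° − 58·1.775 = 134.6; c'Δl = 19.70; W sinα = 71.3
Slice 3: Δl = 2.9/cos28.2° = 3.291 m; N'_3 = 368·cos28.2° − 16·3.291 = 271.7; c'Δl = 36.53; W sinα = 173.9
Slice 4: Δl = 1.4/cos40.2° = 1.833 m; N'_4 = 136·cos40.2° − 10·1.833 = 85.5; c'Δl = 20.35; W sinα = 87.8
Slice 5: Δl = 2.8/cos54.6° = 4.834 m; N'_5 = 144·cos54.6° − 5·4.834 = 59.2; c'Δl = 53.65; W sinα = 117.4
Σc'Δl = 165.9 kN/m; ΣN' = 690.8 kN/m; ΣW sinα = 476.8 kN/m
Resisting = 165.9 + 690.8·tan22.2° = 165.9 + 281.9 = 447.8 kN/m
FS = 447.8 / 476.8 = 0.939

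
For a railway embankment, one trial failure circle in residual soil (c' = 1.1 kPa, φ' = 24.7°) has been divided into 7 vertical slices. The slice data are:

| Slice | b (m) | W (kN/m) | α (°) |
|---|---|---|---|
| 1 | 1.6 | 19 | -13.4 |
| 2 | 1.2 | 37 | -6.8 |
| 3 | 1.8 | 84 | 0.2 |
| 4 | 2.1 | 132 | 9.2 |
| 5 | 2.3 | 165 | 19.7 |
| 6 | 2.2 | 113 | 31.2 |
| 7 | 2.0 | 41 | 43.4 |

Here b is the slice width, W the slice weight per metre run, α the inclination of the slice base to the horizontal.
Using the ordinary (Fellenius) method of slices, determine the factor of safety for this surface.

FS = 1.74

Ordinary method of slices: FS = Σ[c'·Δl_i + (W_i cosα_i)·tanφ'] / Σ W_i sinα_i, with Δl_i = b_i / cosα_i.
Slice 1: Δl = 1.6/cos(-13.4°) = 1.645 m; N'_1 = 19·cos(-13.4°) = 18.5; c'Δl = 1.81; W sinα = -4.4
Slice 2: Δl = 1.2/cos(-6.8°) = 1.209 m; N'_2 = 37·cos(-6.8°) = 36.7; c'Δl = 1.33; W sinα = -4.4
Slice 3: Δl = 1.8/cos0.2° = 1.800 m; N'_3 = 84·cos0.2° = 84.0; c'Δl = 1.98; W sinα = 0.3
Slice 4: Δl = 2.1/cos9.2° = 2.127 m; N'_4 = 132·cos9.2° = 130.3; c'Δl = 2.34; W sinα = 21.1
Slice 5: Δl = 2.3/cos19.7° = 2.443 m; N'_5 = 165·cos19.7° = 155.3; c'Δl = 2.69; W sinα = 55.6
Slice 6: Δl = 2.2/cos31.2° = 2.572 m; N'_6 = 113·cos31.2° = 96.7; c'Δl = 2.83; W sinα = 58.5
Slice 7: Δl = 2.0/cos43.4° = 2.753 m; N'_7 = 41·cos43.4° = 29.8; c'Δl = 3.03; W sinα = 28.2
Σc'Δl = 16.0 kN/m; ΣN' = 551.3 kN/m; ΣW sinα = 154.9 kN/m
Resisting = 16.0 + 551.3·tan24.7° = 16.0 + 253.6 = 269.6 kN/m
FS = 269.6 / 154.9 = 1.740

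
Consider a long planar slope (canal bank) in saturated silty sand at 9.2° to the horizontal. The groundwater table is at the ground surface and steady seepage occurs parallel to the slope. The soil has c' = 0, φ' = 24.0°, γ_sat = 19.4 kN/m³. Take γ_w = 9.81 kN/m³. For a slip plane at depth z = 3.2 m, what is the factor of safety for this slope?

With seepage parallel to the slope and the water table at the surface, the effective normal stress on the slip plane uses the buoyant unit weight γ' = γ_sat − γ_w while the driving shear stress uses γ_sat:
FS = [c' + γ' z cos²β tanφ'] / [γ_sat z sinβ cosβ]
(For c' = 0 this reduces to FS = (γ'/γ_sat)·tanφ'/tanβ.)
γ' = 19.4 − 9.81 = 9.59 kN/m³
Numerator = 0.0 + 9.59·3.2·cos²9.2°·tan24.0° = 0.0 + 9.59·3.2·0.9744·0.4452 = 13.314 kPa
Denominator = 19.4·3.2·sin9.2°·cos9.2° = 19.4·3.2·0.1599·0.9871 = 9.798 kPa
FS = 13.314 / 9.798 = 1.359

FS = 1.36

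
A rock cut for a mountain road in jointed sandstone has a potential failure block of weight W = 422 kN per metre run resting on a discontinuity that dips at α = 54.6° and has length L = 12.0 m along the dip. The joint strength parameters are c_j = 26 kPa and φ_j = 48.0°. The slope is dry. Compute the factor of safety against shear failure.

Resolving the block weight along and normal to the plane and applying the Mohr–Coulomb strength on the joint:
N' = W cosα = 422·cos54.6° = 244.5 kN/m
Driving force T = W sinα = 422·sin54.6° = 344.0 kN/m
Resisting force R = c_j·L + N'·tanφ_j = 26·12.0 + 244.5·tan48.0° = 312.0 + 271.5 = 583.5 kN/m
FS = R / T = 583.5 / 344.0 = 1.696

FS = 1.70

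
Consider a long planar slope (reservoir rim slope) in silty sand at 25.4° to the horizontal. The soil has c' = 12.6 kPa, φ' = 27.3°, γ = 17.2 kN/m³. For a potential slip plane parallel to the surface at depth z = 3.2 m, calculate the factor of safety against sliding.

For an infinite slope with a slip plane parallel to the surface (no pore pressure): FS = [c' + γz cos²β tanφ'] / [γz sinβ cosβ].
γz = 17.2·3.2 = 55.04 kN/m²
Numerator = 12.6 + 55.04·cos²25.4°·tan27.3° = 12.6 + 55.04·0.8160·0.5161 = 35.782 kPa
Denominator = 55.04·sin25.4°·cos25.4° = 55.04·0.4289·0.9033 = 21.326 kPa
FS = 35.782 / 21.326 = 1.678

FS = 1.68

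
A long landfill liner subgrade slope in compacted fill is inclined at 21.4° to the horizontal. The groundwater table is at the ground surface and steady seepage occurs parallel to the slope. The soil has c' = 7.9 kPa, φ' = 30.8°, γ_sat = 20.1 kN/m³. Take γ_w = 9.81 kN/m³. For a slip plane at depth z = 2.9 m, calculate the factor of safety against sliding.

FS = 1.18

With seepage parallel to the slope and the water table at the surface, the effective normal stress on the slip plane uses the buoyant unit weight γ' = γ_sat − γ_w while the driving shear stress uses γ_sat:
FS = [c' + γ' z cos²β tanφ'] / [γ_sat z sinβ cosβ]
γ' = 20.1 − 9.81 = 10.29 kN/m³
Numerator = 7.9 + 10.29·2.9·cos²21.4°·tan30.8° = 7.9 + 10.29·2.9·0.8669·0.5961 = 23.320 kPa
Denominator = 20.1·2.9·sin21.4°·cos21.4° = 20.1·2.9·0.3649·0.9311 = 19.802 kPa
FS = 23.320 / 19.802 = 1.178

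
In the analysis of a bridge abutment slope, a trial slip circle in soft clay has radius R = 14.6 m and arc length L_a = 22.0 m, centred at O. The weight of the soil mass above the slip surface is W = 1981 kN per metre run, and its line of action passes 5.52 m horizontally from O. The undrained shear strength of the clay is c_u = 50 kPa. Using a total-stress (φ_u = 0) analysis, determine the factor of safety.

Taking moments about the centre O, the resisting moment is provided by the undrained shear strength acting along the arc:
M_R = c_u·L_a·R = 50·22.00·14.6 = 16060.0 kN·m/m
M_D = W·d = 1981·5.52 = 10935.1 kN·m/m
FS = M_R / M_D = 16060.0 / 10935.1 = 1.469

FS = 1.47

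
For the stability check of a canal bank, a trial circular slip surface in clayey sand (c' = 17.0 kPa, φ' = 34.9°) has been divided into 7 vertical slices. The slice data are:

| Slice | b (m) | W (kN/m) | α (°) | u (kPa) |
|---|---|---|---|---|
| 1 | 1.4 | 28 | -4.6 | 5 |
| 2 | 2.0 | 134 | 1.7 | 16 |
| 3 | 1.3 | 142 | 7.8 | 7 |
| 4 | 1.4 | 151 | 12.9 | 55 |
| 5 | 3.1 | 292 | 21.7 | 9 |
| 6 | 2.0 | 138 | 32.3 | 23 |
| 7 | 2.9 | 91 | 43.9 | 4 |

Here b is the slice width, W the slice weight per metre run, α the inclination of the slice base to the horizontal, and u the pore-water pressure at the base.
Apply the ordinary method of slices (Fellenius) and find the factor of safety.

FS = 2.47

Ordinary method of slices: FS = Σ[c'·Δl_i + (W_i cosα_i − u_i·Δl_i)·tanφ'] / Σ W_i sinα_i, with Δl_i = b_i / cosα_i.
Slice 1: Δl = 1.4/cos(-4.6°) = 1.405 m; N'_1 = 28·cos(-4.6°) − 5·1.405 = 20.9; c'Δl = 23.88; W sinα = -2.2
Slice 2: Δl = 2.0/cos1.7° = 2.001 m; N'_2 = 134·cos1.7° − 16·2.001 = 101.9; c'Δl = 34.01; W sinα = 4.0
Slice 3: Δl = 1.3/cos7.8° = 1.312 m; N'_3 = 142·cos7.8° − 7·1.312 = 131.5; c'Δl = 22.31; W sinα = 19.3
Slice 4: Δl = 1.4/cos12.9° = 1.436 m; N'_4 = 151·cos12.9° − 55·1.436 = 68.2; c'Δl = 24.42; W sinα = 33.7
Slice 5: Δl = 3.1/cos21.7° = 3.336 m; N'_5 = 292·cos21.7° − 9·3.336 = 241.3; c'Δl = 56.72; W sinα = 108.0
Slice 6: Δl = 2.0/cos32.3° = 2.366 m; N'_6 = 138·cos32.3° − 23·2.366 = 62.2; c'Δl = 40.22; W sinα = 73.7
Slice 7: Δl = 2.9/cos43.9° = 4.025 m; N'_7 = 91·cos43.9° − 4·4.025 = 49.5; c'Δl = 68.42; W sinα = 63.1
Σc'Δl = 270.0 kN/m; ΣN' = 675.5 kN/m; ΣW sinα = 299.5 kN/m
Resisting = 270.0 + 675.5·tan34.9° = 270.0 + 471.2 = 741.2 kN/m
FS = 741.2 / 299.5 = 2.475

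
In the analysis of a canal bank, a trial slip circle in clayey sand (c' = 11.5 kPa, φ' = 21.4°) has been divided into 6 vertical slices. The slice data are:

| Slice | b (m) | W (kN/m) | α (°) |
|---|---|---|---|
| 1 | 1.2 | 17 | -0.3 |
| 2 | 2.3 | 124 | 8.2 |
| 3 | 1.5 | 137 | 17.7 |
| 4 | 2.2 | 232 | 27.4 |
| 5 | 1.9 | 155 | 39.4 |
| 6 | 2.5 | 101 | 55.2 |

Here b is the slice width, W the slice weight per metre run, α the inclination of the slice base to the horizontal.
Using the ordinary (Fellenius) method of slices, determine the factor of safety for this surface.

Ordinary method of slices: FS = Σ[c'·Δl_i + (W_i cosα_i)·tanφ'] / Σ W_i sinα_i, with Δl_i = b_i / cosα_i.
Slice 1: Δl = 1.2/cos(-0.3°) = 1.200 m; N'_1 = 17·cos(-0.3°) = 17.0; c'Δl = 13.80; W sinα = -0.1
Slice 2: Δl = 2.3/cos8.2° = 2.324 m; N'_2 = 124·cos8.2° = 122.7; c'Δl = 26.72; W sinα = 17.7
Slice 3: Δl = 1.5/cos17.7° = 1.575 m; N'_3 = 137·cos17.7° = 130.5; c'Δl = 18.11; W sinα = 41.7
Slice 4: Δl = 2.2/cos27.4° = 2.478 m; N'_4 = 232·cos27.4° = 206.0; c'Δl = 28.50; W sinα = 106.8
Slice 5: Δl = 1.9/cos39.4° = 2.459 m; N'_5 = 155·cos39.4° = 119.8; c'Δl = 28.28; W sinα = 98.4
Slice 6: Δl = 2.5/cos55.2° = 4.380 m; N'_6 = 101·cos55.2° = 57.6; c'Δl = 50.38; W sinα = 82.9
Σc'Δl = 165.8 kN/m; ΣN' = 653.6 kN/m; ΣW sinα = 347.3 kN/m
Resisting = 165.8 + 653.6·tan21.4° = 165.8 + 256.2 = 421.9 kN/m
FS = 421.9 / 347.3 = 1.215

FS = 1.21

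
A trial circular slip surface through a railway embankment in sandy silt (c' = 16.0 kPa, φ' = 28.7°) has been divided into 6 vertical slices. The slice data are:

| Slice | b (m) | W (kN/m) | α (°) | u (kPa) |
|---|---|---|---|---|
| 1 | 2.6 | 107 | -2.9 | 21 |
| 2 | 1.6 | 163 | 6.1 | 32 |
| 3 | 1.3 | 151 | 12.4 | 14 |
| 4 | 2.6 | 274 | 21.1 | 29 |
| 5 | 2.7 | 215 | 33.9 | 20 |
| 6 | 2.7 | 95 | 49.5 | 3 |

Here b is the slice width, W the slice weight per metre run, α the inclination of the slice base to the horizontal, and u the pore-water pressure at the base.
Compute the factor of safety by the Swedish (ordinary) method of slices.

FS = 1.78

Ordinary method of slices: FS = Σ[c'·Δl_i + (W_i cosα_i − u_i·Δl_i)·tanφ'] / Σ W_i sinα_i, with Δl_i = b_i / cosα_i.
Slice 1: Δl = 2.6/cos(-2.9°) = 2.603 m; N'_1 = 107·cos(-2.9°) − 21·2.603 = 52.2; c'Δl = 41.65; W sinα = -5.4
Slice 2: Δl = 1.6/cos6.1° = 1.609 m; N'_2 = 163·cos6.1° − 32·1.609 = 110.6; c'Δl = 25.75; W sinα = 17.3
Slice 3: Δl = 1.3/cos12.4° = 1.331 m; N'_3 = 151·cos12.4° − 14·1.331 = 128.8; c'Δl = 21.30; W sinα = 32.4
Slice 4: Δl = 2.6/cos21.1° = 2.787 m; N'_4 = 274·cos21.1° − 29·2.787 = 174.8; c'Δl = 44.59; W sinα = 98.6
Slice 5: Δl = 2.7/cos33.9° = 3.253 m; N'_5 = 215·cos33.9° − 20·3.253 = 113.4; c'Δl = 52.05; W sinα = 119.9
Slice 6: Δl = 2.7/cos49.5° = 4.157 m; N'_6 = 95·cos49.5° − 3·4.157 = 49.2; c'Δl = 66.52; W sinα = 72.2
Σc'Δl = 251.9 kN/m; ΣN' = 629.1 kN/m; ΣW sinα = 335.1 kN/m
Resisting = 251.9 + 629.1·tan28.7° = 251.9 + 344.4 = 596.2 kN/m
FS = 596.2 / 335.1 = 1.779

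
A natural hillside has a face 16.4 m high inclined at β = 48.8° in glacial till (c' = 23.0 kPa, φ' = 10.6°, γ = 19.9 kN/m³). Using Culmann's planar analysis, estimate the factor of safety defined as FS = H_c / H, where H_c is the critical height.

FS = 0.97

H_c = (4c'/γ) · sinβ cosφ' / [1 − cos(β − φ')]
    = (4·23.0/19.9) · sin48.8°·cos10.6° / [1 − cos38.2°]
    = 4.623 · 0.7396 / 0.2141 = 15.97 m
FS = H_c / H = 15.97 / 16.4 = 0.974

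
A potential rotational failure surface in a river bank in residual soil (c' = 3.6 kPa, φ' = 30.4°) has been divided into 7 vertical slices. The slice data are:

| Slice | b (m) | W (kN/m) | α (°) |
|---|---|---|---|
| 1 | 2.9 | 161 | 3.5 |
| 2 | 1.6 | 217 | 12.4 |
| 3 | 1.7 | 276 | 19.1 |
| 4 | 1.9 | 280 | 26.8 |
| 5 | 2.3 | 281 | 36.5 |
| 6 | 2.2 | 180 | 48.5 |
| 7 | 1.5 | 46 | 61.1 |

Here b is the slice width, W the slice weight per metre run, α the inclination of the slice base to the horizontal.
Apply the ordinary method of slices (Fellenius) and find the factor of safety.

FS = 1.30

Ordinary method of slices: FS = Σ[c'·Δl_i + (W_i cosα_i)·tanφ'] / Σ W_i sinα_i, with Δl_i = b_i / cosα_i.
Slice 1: Δl = 2.9/cos3.5° = 2.905 m; N'_1 = 161·cos3.5° = 160.7; c'Δl = 10.46; W sinα = 9.8
Slice 2: Δl = 1.6/cos12.4° = 1.638 m; N'_2 = 217·cos12.4° = 211.9; c'Δl = 5.90; W sinα = 46.6
Slice 3: Δl = 1.7/cos19.1° = 1.799 m; N'_3 = 276·cos19.1° = 260.8; c'Δl = 6.48; W sinα = 90.3
Slice 4: Δl = 1.9/cos26.8° = 2.129 m; N'_4 = 280·cos26.8° = 249.9; c'Δl = 7.66; W sinα = 126.2
Slice 5: Δl = 2.3/cos36.5° = 2.861 m; N'_5 = 281·cos36.5° = 225.9; c'Δl = 10.30; W sinα = 167.1
Slice 6: Δl = 2.2/cos48.5° = 3.320 m; N'_6 = 180·cos48.5° = 119.3; c'Δl = 11.95; W sinα = 134.8
Slice 7: Δl = 1.5/cos61.1° = 3.104 m; N'_7 = 46·cos61.1° = 22.2; c'Δl = 11.17; W sinα = 40.3
Σc'Δl = 63.9 kN/m; ΣN' = 1250.8 kN/m; ΣW sinα = 615.2 kN/m
Resisting = 63.9 + 1250.8·tan30.4° = 63.9 + 733.8 = 797.7 kN/m
FS = 797.7 / 615.2 = 1.297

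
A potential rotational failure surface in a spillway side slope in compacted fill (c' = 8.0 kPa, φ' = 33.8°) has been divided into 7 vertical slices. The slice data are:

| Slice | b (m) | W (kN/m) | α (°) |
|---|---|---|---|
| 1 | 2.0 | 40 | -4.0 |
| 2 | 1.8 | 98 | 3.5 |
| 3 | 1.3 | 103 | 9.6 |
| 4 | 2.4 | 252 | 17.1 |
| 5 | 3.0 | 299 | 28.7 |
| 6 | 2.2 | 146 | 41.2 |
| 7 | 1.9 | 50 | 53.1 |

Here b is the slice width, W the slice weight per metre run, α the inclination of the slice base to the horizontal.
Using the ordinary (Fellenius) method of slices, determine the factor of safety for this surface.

Ordinary method of slices: FS = Σ[c'·Δl_i + (W_i cosα_i)·tanφ'] / Σ W_i sinα_i, with Δl_i = b_i / cosα_i.
Slice 1: Δl = 2.0/cos(-4.0°) = 2.005 m; N'_1 = 40·cos(-4.0°) = 39.9; c'Δl = 16.04; W sinα = -2.8
Slice 2: Δl = 1.8/cos3.5° = 1.803 m; N'_2 = 98·cos3.5° = 97.8; c'Δl = 14.43; W sinα = 6.0
Slice 3: Δl = 1.3/cos9.6° = 1.318 m; N'_3 = 103·cos9.6° = 101.6; c'Δl = 10.55; W sinα = 17.2
Slice 4: Δl = 2.4/cos17.1° = 2.511 m; N'_4 = 252·cos17.1° = 240.9; c'Δl = 20.09; W sinα = 74.1
Slice 5: Δl = 3.0/cos28.7° = 3.420 m; N'_5 = 299·cos28.7° = 262.3; c'Δl = 27.36; W sinα = 143.6
Slice 6: Δl = 2.2/cos41.2° = 2.924 m; N'_6 = 146·cos41.2° = 109.9; c'Δl = 23.39; W sinα = 96.2
Slice 7: Δl = 1.9/cos53.1° = 3.164 m; N'_7 = 50·cos53.1° = 30.0; c'Δl = 25.32; W sinα = 40.0
Σc'Δl = 137.2 kN/m; ΣN' = 882.3 kN/m; ΣW sinα = 374.2 kN/m
Resisting = 137.2 + 882.3·tan33.8° = 137.2 + 590.6 = 727.8 kN/m
FS = 727.8 / 374.2 = 1.945

FS = 1.94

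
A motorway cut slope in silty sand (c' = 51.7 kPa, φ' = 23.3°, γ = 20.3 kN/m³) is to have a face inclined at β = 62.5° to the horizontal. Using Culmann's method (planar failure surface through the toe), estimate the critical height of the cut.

Culmann's analysis gives the critical failure plane at α_cr = (β + φ')/2 = (62.5 + 23.3)/2 = 42.9°, and the critical height
H_c = (4c'/γ) · sinβ cosφ' / [1 − cos(β − φ')]
    = (4·51.7/20.3) · sin62.5°·cos23.3° / [1 − cos(39.2°)]
    = 10.187 · 0.8870·0.9184 / [1 − 0.7749]
    = 10.187 · 0.8147 / 0.2251
    = 36.88 m

H_c = 36.88 m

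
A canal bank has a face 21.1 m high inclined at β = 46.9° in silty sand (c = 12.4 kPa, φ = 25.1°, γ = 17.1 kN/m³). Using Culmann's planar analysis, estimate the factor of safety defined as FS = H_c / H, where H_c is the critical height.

H_c = (4c/γ) · sinβ cosφ / [1 − cos(β − φ)]
    = (4·12.4/17.1) · sin46.9°·cos25.1° / [1 − cos21.8°]
    = 2.901 · 0.6612 / 0.0715 = 26.82 m
FS = H_c / H = 26.82 / 21.1 = 1.271

FS = 1.27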